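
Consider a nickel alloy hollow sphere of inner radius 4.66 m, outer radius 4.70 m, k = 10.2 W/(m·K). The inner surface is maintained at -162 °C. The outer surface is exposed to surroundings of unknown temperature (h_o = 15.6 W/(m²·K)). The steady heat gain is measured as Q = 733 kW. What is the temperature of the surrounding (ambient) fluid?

T_out = 17.7 °C

Series resistances:
  R_nickel alloy = (1/4.66 − 1/4.70)/(4πk) = 0.001826/(4π·10.2) = 1.425×10^-5 K/W
  R_conv,out = 1/(4πr²h) = 1/(4π·4.70²·15.6) = 2.309×10^-4 K/W
ΣR = 2.452×10^-4 K/W
ΔT = Q·ΣR = 7.33×10^5 × 2.452×10^-4 = 179.7 K
Heat flows inward, so T_out = T_in + ΔT = -162 + 179.7 = 17.7 °C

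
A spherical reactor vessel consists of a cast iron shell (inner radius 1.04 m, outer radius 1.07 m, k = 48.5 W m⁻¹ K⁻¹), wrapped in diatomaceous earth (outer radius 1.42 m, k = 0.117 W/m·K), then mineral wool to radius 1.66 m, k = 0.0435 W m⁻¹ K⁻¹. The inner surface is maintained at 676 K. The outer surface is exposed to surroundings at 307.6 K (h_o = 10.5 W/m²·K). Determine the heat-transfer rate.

Treat each layer as a resistance in series:
  R_cast iron = (1/1.04 − 1/1.07)/(4πk) = 0.02696/(4π·48.5) = 4.423×10^-5 K/W
  R_diatomaceous earth = (1/1.07 − 1/1.42)/(4πk) = 0.2304/(4π·0.117) = 0.1567 K/W
  R_mineral wool = (1/1.42 − 1/1.66)/(4πk) = 0.1018/(4π·0.0435) = 0.1863 K/W
  R_conv,out = 1/(4πr²h) = 1/(4π·1.66²·10.5) = 0.002750 K/W
ΣR = 4.423×10^-5 + 0.1567 + 0.1863 + 0.002750 = 0.3458 K/W
Q = ΔT/ΣR = (676 K − 307.6 K)/0.3458 = 1070 W

Q = 1070 W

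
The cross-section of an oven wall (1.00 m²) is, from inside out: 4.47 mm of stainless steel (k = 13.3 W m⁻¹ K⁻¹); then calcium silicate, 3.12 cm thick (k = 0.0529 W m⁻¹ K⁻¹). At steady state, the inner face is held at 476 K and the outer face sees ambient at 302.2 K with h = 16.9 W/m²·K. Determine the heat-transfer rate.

Q = 268 W

Treat each layer as a resistance in series:
  R_stainless steel = L/(kA) = 0.00447/(13.3·1.00) = 3.361×10^-4 K/W
  R_calcium silicate = L/(kA) = 0.0312/(0.0529·1.00) = 0.5898 K/W
  R_conv,out = 1/(hA) = 1/(16.9·1.00) = 0.05917 K/W
ΣR = 3.361×10^-4 + 0.5898 + 0.05917 = 0.6493 K/W
Q = ΔT/ΣR = (476 K − 302.2 K)/0.6493 = 268 W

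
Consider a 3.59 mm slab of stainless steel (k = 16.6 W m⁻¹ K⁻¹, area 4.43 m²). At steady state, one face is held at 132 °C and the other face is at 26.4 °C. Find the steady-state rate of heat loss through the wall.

Q = kA·ΔT/L = 16.6 × 4.43 × |132 °C − 26.4 °C| / 0.00359 = 2.16×10^6 W

Q = 2.16×10^6 W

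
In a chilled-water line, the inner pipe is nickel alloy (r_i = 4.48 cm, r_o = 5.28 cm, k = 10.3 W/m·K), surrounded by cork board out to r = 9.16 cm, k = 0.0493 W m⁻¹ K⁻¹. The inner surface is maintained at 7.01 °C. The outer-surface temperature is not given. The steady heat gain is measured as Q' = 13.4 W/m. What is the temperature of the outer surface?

Series resistances:
  R'_nickel alloy = ln(0.0528/0.0448)/(2πk) = 0.1643/(2π·10.3) = 0.002539 m·K/W
  R'_cork board = ln(0.0916/0.0528)/(2πk) = 0.5509/(2π·0.0493) = 1.779 m·K/W
ΣR = 1.781 m·K/W
ΔT = Q'·ΣR = 13.4 × 1.781 = 23.87 K
Heat flows inward, so T_out = T_in + ΔT = 7.01 + 23.87 = 30.9 °C

T_out = 30.9 °C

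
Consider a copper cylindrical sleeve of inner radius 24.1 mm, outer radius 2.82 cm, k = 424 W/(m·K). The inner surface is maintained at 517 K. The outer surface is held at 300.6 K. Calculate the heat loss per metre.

Q' = 3670 kW/m

Q' = 2πk·ΔT/ln(r₂/r₁) = 2π × 424 × 216.4 / ln(0.0282/0.0241) = 3.67×10^6 W/m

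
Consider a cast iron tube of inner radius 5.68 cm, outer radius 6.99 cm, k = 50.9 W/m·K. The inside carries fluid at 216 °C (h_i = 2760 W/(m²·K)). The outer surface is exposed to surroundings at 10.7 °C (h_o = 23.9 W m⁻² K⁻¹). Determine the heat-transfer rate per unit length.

Q' = 2.12 kW/m

Series thermal resistances, inner to outer:
  R'_conv,in = 1/(2πr h) = 1/(2π·0.0568·2760) = 0.001015 m·K/W
  R'_cast iron = ln(0.0699/0.0568)/(2πk) = 0.2075/(2π·50.9) = 6.489×10^-4 m·K/W
  R'_conv,out = 1/(2πr h) = 1/(2π·0.0699·23.9) = 0.09527 m·K/W
ΣR = 0.001015 + 6.489×10^-4 + 0.09527 = 0.09693 m·K/W
Q' = ΔT/ΣR = (216 °C − 10.7 °C)/0.09693 = 2120 W/m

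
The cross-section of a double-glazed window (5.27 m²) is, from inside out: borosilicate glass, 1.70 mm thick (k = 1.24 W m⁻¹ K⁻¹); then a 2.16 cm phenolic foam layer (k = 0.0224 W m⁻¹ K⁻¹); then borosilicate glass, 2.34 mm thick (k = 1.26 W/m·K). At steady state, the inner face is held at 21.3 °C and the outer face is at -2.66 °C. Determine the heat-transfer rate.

Treat each layer as a resistance in series:
  R_borosilicate glass = L/(kA) = 0.00170/(1.24·5.27) = 2.601×10^-4 K/W
  R_phenolic foam = L/(kA) = 0.0216/(0.0224·5.27) = 0.1830 K/W
  R_borosilicate glass = L/(kA) = 0.00234/(1.26·5.27) = 3.524×10^-4 K/W
ΣR = 2.601×10^-4 + 0.1830 + 3.524×10^-4 = 0.1836 K/W
Q = ΔT/ΣR = (21.3 °C − -2.66 °C)/0.1836 = 131 W

Q = 131 W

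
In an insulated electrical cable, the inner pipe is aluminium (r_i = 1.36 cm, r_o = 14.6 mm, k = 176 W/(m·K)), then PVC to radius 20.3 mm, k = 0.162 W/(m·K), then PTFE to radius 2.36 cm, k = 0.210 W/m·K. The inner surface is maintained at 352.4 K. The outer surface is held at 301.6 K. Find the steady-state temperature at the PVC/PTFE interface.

Series thermal resistances, inner to outer:
  R'_aluminium = ln(0.0146/0.0136)/(2πk) = 0.07095/(2π·176) = 6.416×10^-5 m·K/W
  R'_PVC = ln(0.0203/0.0146)/(2πk) = 0.3296/(2π·0.162) = 0.3238 m·K/W
  R'_PTFE = ln(0.0236/0.0203)/(2πk) = 0.1506/(2π·0.210) = 0.1142 m·K/W
ΣR = 6.416×10^-5 + 0.3238 + 0.1142 = 0.4381 m·K/W
Q' = ΔT/ΣR = (352.4 K − 301.6 K)/0.4381 = 116.0 W/m
From the inner boundary to the PVC/PTFE interface, ΣR_partial = 0.3239 m·K/W.
T_interface = T_in − Q'·ΣR_partial = 352.4 K − (116.0)(0.3239) = 314.8 K

T = 314.8 K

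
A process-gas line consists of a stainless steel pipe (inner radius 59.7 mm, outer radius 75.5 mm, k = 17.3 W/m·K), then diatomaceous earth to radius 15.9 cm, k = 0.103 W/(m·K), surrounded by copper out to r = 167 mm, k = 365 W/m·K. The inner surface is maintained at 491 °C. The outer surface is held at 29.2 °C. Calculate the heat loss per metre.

Treat each layer as a resistance in series:
  R'_stainless steel = ln(0.0755/0.0597)/(2πk) = 0.2348/(2π·17.3) = 0.002160 m·K/W
  R'_diatomaceous earth = ln(0.159/0.0755)/(2πk) = 0.7448/(2π·0.103) = 1.151 m·K/W
  R'_copper = ln(0.167/0.159)/(2πk) = 0.04909/(2π·365) = 2.141×10^-5 m·K/W
ΣR = 0.002160 + 1.151 + 2.141×10^-5 = 1.153 m·K/W
Q' = ΔT/ΣR = (491 °C − 29.2 °C)/1.153 = 401 W/m

Q' = 401 W/m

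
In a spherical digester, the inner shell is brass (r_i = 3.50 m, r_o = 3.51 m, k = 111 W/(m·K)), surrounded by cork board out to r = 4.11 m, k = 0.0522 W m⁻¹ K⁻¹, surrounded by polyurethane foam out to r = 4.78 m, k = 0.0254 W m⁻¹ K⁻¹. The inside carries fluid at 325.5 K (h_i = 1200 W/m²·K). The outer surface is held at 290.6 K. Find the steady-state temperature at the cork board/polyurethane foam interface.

Resistance network (inner→outer):
  R_conv,in = 1/(4πr²h) = 1/(4π·3.50²·1200) = 5.413×10^-6 K/W
  R_brass = (1/3.50 − 1/3.51)/(4πk) = 8.140×10^-4/(4π·111) = 5.836×10^-7 K/W
  R_cork board = (1/3.51 − 1/4.11)/(4πk) = 0.04159/(4π·0.0522) = 0.06340 K/W
  R_polyurethane foam = (1/4.11 − 1/4.78)/(4πk) = 0.03410/(4π·0.0254) = 0.1068 K/W
ΣR = 5.413×10^-6 + 5.836×10^-7 + 0.06340 + 0.1068 = 0.1702 K/W
Q = ΔT/ΣR = (325.5 K − 290.6 K)/0.1702 = 205.1 W
From the inner boundary to the cork board/polyurethane foam interface, ΣR_partial = 0.06341 K/W.
T_interface = T_in − Q·ΣR_partial = 325.5 K − (205.1)(0.06341) = 312.5 K

T = 312.5 K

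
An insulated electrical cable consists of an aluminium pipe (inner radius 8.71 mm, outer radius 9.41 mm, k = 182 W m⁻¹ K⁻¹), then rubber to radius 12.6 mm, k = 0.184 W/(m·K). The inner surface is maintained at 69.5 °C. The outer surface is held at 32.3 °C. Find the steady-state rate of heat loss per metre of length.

Resistance network (inner→outer):
  R'_aluminium = ln(0.00941/0.00871)/(2πk) = 0.07730/(2π·182) = 6.760×10^-5 m·K/W
  R'_rubber = ln(0.0126/0.00941)/(2πk) = 0.2919/(2π·0.184) = 0.2525 m·K/W
ΣR = 6.760×10^-5 + 0.2525 = 0.2526 m·K/W
Q' = ΔT/ΣR = (69.5 °C − 32.3 °C)/0.2526 = 147 W/m

Q' = 147 W/m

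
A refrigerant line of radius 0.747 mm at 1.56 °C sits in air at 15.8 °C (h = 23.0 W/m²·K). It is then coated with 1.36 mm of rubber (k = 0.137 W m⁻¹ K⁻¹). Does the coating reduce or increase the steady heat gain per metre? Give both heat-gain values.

Critical radius for a cylinder: r_cr = k/h = 0.00596 m = 0.596 cm.
Outer radius after coating: r₂ = 7.47×10^-4 + 0.00136 = 0.002107 m.
Since r₁ < r_cr and r₂ ≤ r_cr, the coating moves toward the maximum at r_cr — heat gain rises.
Bare: R = 1/(2πr₁h) = 9.263 m·K/W; Q = 14.24/9.263 = 1.54 W/m.
Coated: R = R_cond + R_conv = 4.489 m·K/W; Q = 14.24/4.489 = 3.17 W/m.

increases: 1.54 → 3.17 W/m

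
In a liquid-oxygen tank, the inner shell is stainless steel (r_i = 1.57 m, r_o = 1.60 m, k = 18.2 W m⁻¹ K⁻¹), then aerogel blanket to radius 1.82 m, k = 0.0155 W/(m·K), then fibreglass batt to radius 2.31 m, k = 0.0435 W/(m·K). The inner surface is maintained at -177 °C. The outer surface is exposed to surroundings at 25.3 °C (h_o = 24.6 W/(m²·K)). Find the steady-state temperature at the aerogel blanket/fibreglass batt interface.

Series thermal resistances, inner to outer:
  R_stainless steel = (1/1.57 − 1/1.60)/(4πk) = 0.01194/(4π·18.2) = 5.222×10^-5 K/W
  R_aerogel blanket = (1/1.60 − 1/1.82)/(4πk) = 0.07555/(4π·0.0155) = 0.3879 K/W
  R_fibreglass batt = (1/1.82 − 1/2.31)/(4πk) = 0.1166/(4π·0.0435) = 0.2132 K/W
  R_conv,out = 1/(4πr²h) = 1/(4π·2.31²·24.6) = 6.062×10^-4 K/W
ΣR = 5.222×10^-5 + 0.3879 + 0.2132 + 6.062×10^-4 = 0.6018 K/W
Q = ΔT/ΣR = (-177 °C − 25.3 °C)/0.6018 = -336.2 W
From the inner boundary to the aerogel blanket/fibreglass batt interface, ΣR_partial = 0.3880 K/W.
T_interface = T_in − Q·ΣR_partial = -177 °C − (-336.2)(0.3880) = -46.6 °C

T = -46.6 °C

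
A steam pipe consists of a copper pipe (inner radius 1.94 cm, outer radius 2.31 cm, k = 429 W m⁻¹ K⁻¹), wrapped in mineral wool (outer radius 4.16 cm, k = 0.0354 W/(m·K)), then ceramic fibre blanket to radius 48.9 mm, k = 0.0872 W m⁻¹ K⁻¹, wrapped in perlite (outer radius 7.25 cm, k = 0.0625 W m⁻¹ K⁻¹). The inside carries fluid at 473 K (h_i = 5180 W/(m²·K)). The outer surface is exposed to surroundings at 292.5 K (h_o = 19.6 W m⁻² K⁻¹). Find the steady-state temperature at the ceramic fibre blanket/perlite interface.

Resistance network (inner→outer):
  R'_conv,in = 1/(2πr h) = 1/(2π·0.0194·5180) = 0.001584 m·K/W
  R'_copper = ln(0.0231/0.0194)/(2πk) = 0.1746/(2π·429) = 6.476×10^-5 m·K/W
  R'_mineral wool = ln(0.0416/0.0231)/(2πk) = 0.5883/(2π·0.0354) = 2.645 m·K/W
  R'_ceramic fibre blanket = ln(0.0489/0.0416)/(2πk) = 0.1617/(2π·0.0872) = 0.2951 m·K/W
  R'_perlite = ln(0.0725/0.0489)/(2πk) = 0.3938/(2π·0.0625) = 1.003 m·K/W
  R'_conv,out = 1/(2πr h) = 1/(2π·0.0725·19.6) = 0.1120 m·K/W
ΣR = 0.001584 + 6.476×10^-5 + 2.645 + 0.2951 + 1.003 + 0.1120 = 4.057 m·K/W
Q' = ΔT/ΣR = (473 K − 292.5 K)/4.057 = 44.49 W/m
From the inner boundary to the ceramic fibre blanket/perlite interface, ΣR_partial = 2.942 m·K/W.
T_interface = T_in − Q'·ΣR_partial = 473 K − (44.49)(2.942) = 342.1 K

T = 342.1 K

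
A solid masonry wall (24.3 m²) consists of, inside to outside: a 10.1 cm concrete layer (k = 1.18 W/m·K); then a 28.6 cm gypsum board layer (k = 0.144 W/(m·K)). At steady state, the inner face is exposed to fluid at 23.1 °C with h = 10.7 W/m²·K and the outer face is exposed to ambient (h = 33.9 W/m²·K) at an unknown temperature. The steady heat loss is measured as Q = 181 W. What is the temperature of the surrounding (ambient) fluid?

Sum the resistances:
  R_conv,in = 1/(hA) = 1/(10.7·24.3) = 0.003846 K/W
  R_concrete = L/(kA) = 0.101/(1.18·24.3) = 0.003522 K/W
  R_gypsum board = L/(kA) = 0.286/(0.144·24.3) = 0.08173 K/W
  R_conv,out = 1/(hA) = 1/(33.9·24.3) = 0.001214 K/W
ΣR = 0.09032 K/W
ΔT = Q·ΣR = 181 × 0.09032 = 16.35 K
Heat flows outward, so T_out = T_in − ΔT = 23.1 − 16.35 = 6.75 °C

T_out = 6.75 °C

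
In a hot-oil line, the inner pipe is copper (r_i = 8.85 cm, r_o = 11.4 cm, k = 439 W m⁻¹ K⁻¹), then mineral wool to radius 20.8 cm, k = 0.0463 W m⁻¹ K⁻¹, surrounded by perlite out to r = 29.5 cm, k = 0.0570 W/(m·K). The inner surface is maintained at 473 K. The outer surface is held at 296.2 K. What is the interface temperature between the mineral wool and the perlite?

T = 352.9 K

Series thermal resistances, inner to outer:
  R'_copper = ln(0.114/0.0885)/(2πk) = 0.2532/(2π·439) = 9.179×10^-5 m·K/W
  R'_mineral wool = ln(0.208/0.114)/(2πk) = 0.6013/(2π·0.0463) = 2.067 m·K/W
  R'_perlite = ln(0.295/0.208)/(2πk) = 0.3494/(2π·0.0570) = 0.9757 m·K/W
ΣR = 9.179×10^-5 + 2.067 + 0.9757 = 3.043 m·K/W
Q' = ΔT/ΣR = (473 K − 296.2 K)/3.043 = 58.10 W/m
From the inner boundary to the mineral wool/perlite interface, ΣR_partial = 2.067 m·K/W.
T_interface = T_in − Q'·ΣR_partial = 473 K − (58.10)(2.067) = 352.9 K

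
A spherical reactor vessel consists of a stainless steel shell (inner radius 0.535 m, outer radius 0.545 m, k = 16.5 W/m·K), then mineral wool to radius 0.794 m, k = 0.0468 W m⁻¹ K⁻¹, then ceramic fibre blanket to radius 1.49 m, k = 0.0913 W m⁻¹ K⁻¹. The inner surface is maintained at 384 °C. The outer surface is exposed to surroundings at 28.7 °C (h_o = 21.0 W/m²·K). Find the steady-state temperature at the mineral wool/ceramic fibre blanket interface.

T = 151 °C

Resistance network (inner→outer):
  R_stainless steel = (1/0.535 − 1/0.545)/(4πk) = 0.03430/(4π·16.5) = 1.654×10^-4 K/W
  R_mineral wool = (1/0.545 − 1/0.794)/(4πk) = 0.5754/(4π·0.0468) = 0.9784 K/W
  R_ceramic fibre blanket = (1/0.794 − 1/1.49)/(4πk) = 0.5883/(4π·0.0913) = 0.5128 K/W
  R_conv,out = 1/(4πr²h) = 1/(4π·1.49²·21.0) = 0.001707 K/W
ΣR = 1.654×10^-4 + 0.9784 + 0.5128 + 0.001707 = 1.493 K/W
Q = ΔT/ΣR = (384 °C − 28.7 °C)/1.493 = 238.0 W
From the inner boundary to the mineral wool/ceramic fibre blanket interface, ΣR_partial = 0.9786 K/W.
T_interface = T_in − Q·ΣR_partial = 384 °C − (238.0)(0.9786) = 151 °C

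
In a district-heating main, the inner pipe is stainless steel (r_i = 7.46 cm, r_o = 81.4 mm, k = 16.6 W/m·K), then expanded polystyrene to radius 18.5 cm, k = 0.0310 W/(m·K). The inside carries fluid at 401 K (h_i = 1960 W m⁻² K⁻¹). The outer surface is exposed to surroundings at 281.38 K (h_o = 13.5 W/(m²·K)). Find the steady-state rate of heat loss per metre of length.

Q' = 27.9 W/m

Treat each layer as a resistance in series:
  R'_conv,in = 1/(2πr h) = 1/(2π·0.0746·1960) = 0.001088 m·K/W
  R'_stainless steel = ln(0.0814/0.0746)/(2πk) = 0.08723/(2π·16.6) = 8.364×10^-4 m·K/W
  R'_expanded polystyrene = ln(0.185/0.0814)/(2πk) = 0.8210/(2π·0.0310) = 4.215 m·K/W
  R'_conv,out = 1/(2πr h) = 1/(2π·0.185·13.5) = 0.06373 m·K/W
ΣR = 0.001088 + 8.364×10^-4 + 4.215 + 0.06373 = 4.281 m·K/W
Q' = ΔT/ΣR = (401 K − 281.38 K)/4.281 = 27.9 W/m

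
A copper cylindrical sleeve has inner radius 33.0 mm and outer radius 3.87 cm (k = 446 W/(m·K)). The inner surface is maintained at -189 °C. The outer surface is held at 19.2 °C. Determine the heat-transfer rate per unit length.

Q' = 3660 kW/m

Q' = 2πk·ΔT/ln(r₂/r₁) = 2π × 446 × 208.2 / ln(0.0387/0.0330) = 3.66×10^6 W/m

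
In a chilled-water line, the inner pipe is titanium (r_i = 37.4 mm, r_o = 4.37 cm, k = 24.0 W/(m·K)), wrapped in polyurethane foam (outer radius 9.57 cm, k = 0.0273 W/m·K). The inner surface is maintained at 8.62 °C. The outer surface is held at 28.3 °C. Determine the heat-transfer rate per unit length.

Q' = 4.31 W/m

Resistance network (inner→outer):
  R'_titanium = ln(0.0437/0.0374)/(2πk) = 0.1557/(2π·24.0) = 0.001032 m·K/W
  R'_polyurethane foam = ln(0.0957/0.0437)/(2πk) = 0.7839/(2π·0.0273) = 4.570 m·K/W
ΣR = 0.001032 + 4.570 = 4.571 m·K/W
Q' = ΔT/ΣR = (8.62 °C − 28.3 °C)/4.571 = -4.31 W/m
(Negative Q' ⇒ heat flows inward; heat gain = 4.31 W/m.)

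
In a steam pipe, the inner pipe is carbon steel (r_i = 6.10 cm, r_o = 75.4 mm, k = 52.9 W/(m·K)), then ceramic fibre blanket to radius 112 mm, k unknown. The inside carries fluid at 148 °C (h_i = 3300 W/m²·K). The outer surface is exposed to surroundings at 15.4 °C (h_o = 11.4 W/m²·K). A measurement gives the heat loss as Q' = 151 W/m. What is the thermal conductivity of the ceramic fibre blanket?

k = 0.0837 W/m·K

ΣR = ΔT/Q' = |148 − 15.4|/151 = 0.8781 m·K/W
Known resistances:
  R'_conv,in = 1/(2πr h) = 1/(2π·0.0610·3300) = 7.906×10^-4 m·K/W
  R'_carbon steel = ln(0.0754/0.0610)/(2πk) = 0.2119/(2π·52.9) = 6.376×10^-4 m·K/W
  R'_conv,out = 1/(2πr h) = 1/(2π·0.112·11.4) = 0.1247 m·K/W
R_ceramic fibre blanket = ΣR − ΣR_known = 0.8781 − 0.1261 = 0.7520 m·K/W
ln(r₂/r₁)/(2πk) = 0.7520 ⇒ k = 0.3957/(2π·0.7520) = 0.0837 W/m·K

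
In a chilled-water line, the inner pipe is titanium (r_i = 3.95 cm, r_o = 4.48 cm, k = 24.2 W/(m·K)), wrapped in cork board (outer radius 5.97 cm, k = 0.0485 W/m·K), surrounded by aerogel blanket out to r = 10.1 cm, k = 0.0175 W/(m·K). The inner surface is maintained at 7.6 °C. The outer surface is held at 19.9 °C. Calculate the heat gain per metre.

Q' = 2.15 W/m

Treat each layer as a resistance in series:
  R'_titanium = ln(0.0448/0.0395)/(2πk) = 0.1259/(2π·24.2) = 8.280×10^-4 m·K/W
  R'_cork board = ln(0.0597/0.0448)/(2πk) = 0.2871/(2π·0.0485) = 0.9422 m·K/W
  R'_aerogel blanket = ln(0.101/0.0597)/(2πk) = 0.5258/(2π·0.0175) = 4.782 m·K/W
ΣR = 8.280×10^-4 + 0.9422 + 4.782 = 5.725 m·K/W
Q' = ΔT/ΣR = (7.6 °C − 19.9 °C)/5.725 = -2.15 W/m
(Negative Q' ⇒ heat flows inward; heat gain = 2.15 W/m.)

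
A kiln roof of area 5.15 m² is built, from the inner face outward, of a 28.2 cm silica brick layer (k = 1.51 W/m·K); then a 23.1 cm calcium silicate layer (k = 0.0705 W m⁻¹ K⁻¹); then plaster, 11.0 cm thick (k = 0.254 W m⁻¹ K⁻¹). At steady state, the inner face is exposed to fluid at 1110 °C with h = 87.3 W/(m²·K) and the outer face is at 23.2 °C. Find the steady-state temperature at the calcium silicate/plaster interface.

T = 144 °C

Treat each layer as a resistance in series:
  R_conv,in = 1/(hA) = 1/(87.3·5.15) = 0.002224 K/W
  R_silica brick = L/(kA) = 0.282/(1.51·5.15) = 0.03626 K/W
  R_calcium silicate = L/(kA) = 0.231/(0.0705·5.15) = 0.6362 K/W
  R_plaster = L/(kA) = 0.110/(0.254·5.15) = 0.08409 K/W
ΣR = 0.002224 + 0.03626 + 0.6362 + 0.08409 = 0.7588 K/W
Q = ΔT/ΣR = (1110 °C − 23.2 °C)/0.7588 = 1432 W
From the inner boundary to the calcium silicate/plaster interface, ΣR_partial = 0.6747 K/W.
T_interface = T_in − Q·ΣR_partial = 1110 °C − (1432)(0.6747) = 144 °C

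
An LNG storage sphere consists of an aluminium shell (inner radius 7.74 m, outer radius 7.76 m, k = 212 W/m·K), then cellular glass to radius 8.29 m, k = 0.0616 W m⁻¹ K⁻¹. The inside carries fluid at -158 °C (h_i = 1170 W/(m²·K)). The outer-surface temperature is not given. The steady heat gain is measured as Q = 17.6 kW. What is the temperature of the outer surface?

Series resistances:
  R_conv,in = 1/(4πr²h) = 1/(4π·7.74²·1170) = 1.135×10^-6 K/W
  R_aluminium = (1/7.74 − 1/7.76)/(4πk) = 3.330×10^-4/(4π·212) = 1.250×10^-7 K/W
  R_cellular glass = (1/7.76 − 1/8.29)/(4πk) = 0.008239/(4π·0.0616) = 0.01064 K/W
ΣR = 0.01064 K/W
ΔT = Q·ΣR = 17600 × 0.01064 = 187.3 K
Heat flows inward, so T_out = T_in + ΔT = -158 + 187.3 = 29.3 °C

T_out = 29.3 °C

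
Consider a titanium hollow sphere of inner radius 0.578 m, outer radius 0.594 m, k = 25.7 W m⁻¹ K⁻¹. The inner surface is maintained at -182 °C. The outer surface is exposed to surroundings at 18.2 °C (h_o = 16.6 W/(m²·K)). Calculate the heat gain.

Q = 14.6 kW

Treat each layer as a resistance in series:
  R_titanium = (1/0.578 − 1/0.594)/(4πk) = 0.04660/(4π·25.7) = 1.443×10^-4 K/W
  R_conv,out = 1/(4πr²h) = 1/(4π·0.594²·16.6) = 0.01359 K/W
ΣR = 1.443×10^-4 + 0.01359 = 0.01373 K/W
Q = ΔT/ΣR = (-182 °C − 18.2 °C)/0.01373 = -14600 W
(Negative Q ⇒ heat flows inward; heat gain = 14600 W.)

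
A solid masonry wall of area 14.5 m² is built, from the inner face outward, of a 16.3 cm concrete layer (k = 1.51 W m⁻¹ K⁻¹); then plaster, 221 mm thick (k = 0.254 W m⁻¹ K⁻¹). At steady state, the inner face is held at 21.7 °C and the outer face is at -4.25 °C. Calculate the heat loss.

Q = 385 W

Treat each layer as a resistance in series:
  R_concrete = L/(kA) = 0.163/(1.51·14.5) = 0.007445 K/W
  R_plaster = L/(kA) = 0.221/(0.254·14.5) = 0.06001 K/W
ΣR = 0.007445 + 0.06001 = 0.06746 K/W
Q = ΔT/ΣR = (21.7 °C − -4.25 °C)/0.06746 = 385 W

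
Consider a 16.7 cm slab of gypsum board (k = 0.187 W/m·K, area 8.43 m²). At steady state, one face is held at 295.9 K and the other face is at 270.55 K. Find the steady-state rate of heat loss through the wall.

Q = 239 W

Q = kA·ΔT/L = 0.187 × 8.43 × |295.9 K − 270.55 K| / 0.167 = 239 W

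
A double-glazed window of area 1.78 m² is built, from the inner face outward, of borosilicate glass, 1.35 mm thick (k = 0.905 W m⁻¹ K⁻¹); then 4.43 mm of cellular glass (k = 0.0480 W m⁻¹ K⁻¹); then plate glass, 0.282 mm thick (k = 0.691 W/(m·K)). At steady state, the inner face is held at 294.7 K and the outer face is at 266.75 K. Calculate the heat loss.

Q = 528 W

Resistance network (inner→outer):
  R_borosilicate glass = L/(kA) = 0.00135/(0.905·1.78) = 8.380×10^-4 K/W
  R_cellular glass = L/(kA) = 0.00443/(0.0480·1.78) = 0.05185 K/W
  R_plate glass = L/(kA) = 2.82×10^-4/(0.691·1.78) = 2.293×10^-4 K/W
ΣR = 8.380×10^-4 + 0.05185 + 2.293×10^-4 = 0.05292 K/W
Q = ΔT/ΣR = (294.7 K − 266.75 K)/0.05292 = 528 W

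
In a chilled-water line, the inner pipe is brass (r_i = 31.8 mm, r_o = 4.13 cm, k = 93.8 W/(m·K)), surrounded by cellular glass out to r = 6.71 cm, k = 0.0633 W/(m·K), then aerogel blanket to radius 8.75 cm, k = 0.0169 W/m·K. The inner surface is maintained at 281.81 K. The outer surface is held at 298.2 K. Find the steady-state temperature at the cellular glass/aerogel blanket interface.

T = 287.2 K

Series thermal resistances, inner to outer:
  R'_brass = ln(0.0413/0.0318)/(2πk) = 0.2614/(2π·93.8) = 4.435×10^-4 m·K/W
  R'_cellular glass = ln(0.0671/0.0413)/(2πk) = 0.4853/(2π·0.0633) = 1.220 m·K/W
  R'_aerogel blanket = ln(0.0875/0.0671)/(2πk) = 0.2655/(2π·0.0169) = 2.500 m·K/W
ΣR = 4.435×10^-4 + 1.220 + 2.500 = 3.720 m·K/W
Q' = ΔT/ΣR = (281.81 K − 298.2 K)/3.720 = -4.406 W/m
From the inner boundary to the cellular glass/aerogel blanket interface, ΣR_partial = 1.220 m·K/W.
T_interface = T_in − Q'·ΣR_partial = 281.81 K − (-4.406)(1.220) = 287.2 K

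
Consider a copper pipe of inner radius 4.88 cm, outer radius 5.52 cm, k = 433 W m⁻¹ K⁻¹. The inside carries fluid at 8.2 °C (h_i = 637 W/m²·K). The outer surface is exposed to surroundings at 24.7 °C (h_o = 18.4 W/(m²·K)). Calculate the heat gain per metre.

Q' = 102 W/m

Resistance network (inner→outer):
  R'_conv,in = 1/(2πr h) = 1/(2π·0.0488·637) = 0.005120 m·K/W
  R'_copper = ln(0.0552/0.0488)/(2πk) = 0.1232/(2π·433) = 4.530×10^-5 m·K/W
  R'_conv,out = 1/(2πr h) = 1/(2π·0.0552·18.4) = 0.1567 m·K/W
ΣR = 0.005120 + 4.530×10^-5 + 0.1567 = 0.1619 m·K/W
Q' = ΔT/ΣR = (8.2 °C − 24.7 °C)/0.1619 = -102 W/m
(Negative Q' ⇒ heat flows inward; heat gain = 102 W/m.)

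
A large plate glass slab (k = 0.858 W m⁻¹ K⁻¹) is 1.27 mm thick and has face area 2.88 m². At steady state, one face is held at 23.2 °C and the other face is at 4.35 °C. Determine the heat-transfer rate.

Q = 36700 W

Q = kA·ΔT/L = 0.858 × 2.88 × |23.2 °C − 4.35 °C| / 0.00127 = 36700 W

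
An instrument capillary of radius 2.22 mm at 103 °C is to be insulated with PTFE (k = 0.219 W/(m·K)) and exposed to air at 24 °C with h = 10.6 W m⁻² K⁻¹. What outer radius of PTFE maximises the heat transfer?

r_cr = 2.07 cm

For a cylinder, r_cr = k_ins/h = 0.219/10.6 = 0.0207 m = 2.07 cm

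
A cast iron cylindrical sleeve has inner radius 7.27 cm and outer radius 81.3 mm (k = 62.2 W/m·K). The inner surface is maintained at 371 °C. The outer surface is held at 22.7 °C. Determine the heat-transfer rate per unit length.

Q' = 2πk·ΔT/ln(r₂/r₁) = 2π × 62.2 × 348.3 / ln(0.0813/0.0727) = 1.22×10^6 W/m

Q' = 1220 kW/m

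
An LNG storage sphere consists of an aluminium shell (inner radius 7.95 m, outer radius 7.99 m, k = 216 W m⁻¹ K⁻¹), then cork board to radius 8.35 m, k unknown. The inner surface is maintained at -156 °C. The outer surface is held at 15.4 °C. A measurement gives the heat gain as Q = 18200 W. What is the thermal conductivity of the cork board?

ΣR = ΔT/Q = |-156 − 15.4|/18200 = 0.009418 K/W
Known resistances:
  R_aluminium = (1/7.95 − 1/7.99)/(4πk) = 6.297×10^-4/(4π·216) = 2.320×10^-7 K/W
R_cork board = ΣR − ΣR_known = 0.009418 − 2.320×10^-7 = 0.009418 K/W
(1/r₁−1/r₂)/(4πk) = 0.009418 ⇒ k = 0.005396/(4π·0.009418) = 0.0456 W/m·K

k = 0.0456 W/m·K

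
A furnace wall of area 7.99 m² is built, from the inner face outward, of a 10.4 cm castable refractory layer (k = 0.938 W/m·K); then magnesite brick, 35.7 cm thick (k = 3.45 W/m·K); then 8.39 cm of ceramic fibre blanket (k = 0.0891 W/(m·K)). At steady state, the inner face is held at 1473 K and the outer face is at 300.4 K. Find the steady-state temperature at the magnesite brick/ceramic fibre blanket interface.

T = 1256 K

Resistance network (inner→outer):
  R_castable refractory = L/(kA) = 0.104/(0.938·7.99) = 0.01388 K/W
  R_magnesite brick = L/(kA) = 0.357/(3.45·7.99) = 0.01295 K/W
  R_ceramic fibre blanket = L/(kA) = 0.0839/(0.0891·7.99) = 0.1179 K/W
ΣR = 0.01388 + 0.01295 + 0.1179 = 0.1447 K/W
Q = ΔT/ΣR = (1473 K − 300.4 K)/0.1447 = 8104 W
From the inner boundary to the magnesite brick/ceramic fibre blanket interface, ΣR_partial = 0.02683 K/W.
T_interface = T_in − Q·ΣR_partial = 1473 K − (8104)(0.02683) = 1256 K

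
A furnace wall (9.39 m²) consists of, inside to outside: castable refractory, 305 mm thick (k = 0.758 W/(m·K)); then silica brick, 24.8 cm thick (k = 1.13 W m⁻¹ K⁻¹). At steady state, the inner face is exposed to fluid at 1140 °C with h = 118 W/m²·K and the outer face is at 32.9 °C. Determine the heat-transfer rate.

Treat each layer as a resistance in series:
  R_conv,in = 1/(hA) = 1/(118·9.39) = 9.025×10^-4 K/W
  R_castable refractory = L/(kA) = 0.305/(0.758·9.39) = 0.04285 K/W
  R_silica brick = L/(kA) = 0.248/(1.13·9.39) = 0.02337 K/W
ΣR = 9.025×10^-4 + 0.04285 + 0.02337 = 0.06712 K/W
Q = ΔT/ΣR = (1140 °C − 32.9 °C)/0.06712 = 16500 W

Q = 16.5 kW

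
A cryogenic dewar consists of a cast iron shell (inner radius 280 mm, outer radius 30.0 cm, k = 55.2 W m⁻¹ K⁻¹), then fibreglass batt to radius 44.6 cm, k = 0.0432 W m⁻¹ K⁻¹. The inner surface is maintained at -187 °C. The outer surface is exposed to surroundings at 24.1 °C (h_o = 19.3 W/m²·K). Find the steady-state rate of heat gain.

Q = 104 W

Series thermal resistances, inner to outer:
  R_cast iron = (1/0.280 − 1/0.300)/(4πk) = 0.2381/(4π·55.2) = 3.432×10^-4 K/W
  R_fibreglass batt = (1/0.300 − 1/0.446)/(4πk) = 1.091/(4π·0.0432) = 2.010 K/W
  R_conv,out = 1/(4πr²h) = 1/(4π·0.446²·19.3) = 0.02073 K/W
ΣR = 3.432×10^-4 + 2.010 + 0.02073 = 2.031 K/W
Q = ΔT/ΣR = (-187 °C − 24.1 °C)/2.031 = -104 W
(Negative Q ⇒ heat flows inward; heat gain = 104 W.)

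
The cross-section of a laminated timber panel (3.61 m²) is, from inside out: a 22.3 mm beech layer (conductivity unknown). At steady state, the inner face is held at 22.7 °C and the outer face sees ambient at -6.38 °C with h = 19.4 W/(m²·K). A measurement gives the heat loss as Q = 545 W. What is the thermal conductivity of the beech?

k = 0.158 W/m·K

ΣR = ΔT/Q = |22.7 − -6.38|/545 = 0.05336 K/W
Known resistances:
  R_conv,out = 1/(hA) = 1/(19.4·3.61) = 0.01428 K/W
R_beech = ΣR − ΣR_known = 0.05336 − 0.01428 = 0.03908 K/W
L/(kA) = 0.03908 ⇒ k = 0.0223/(0.03908·3.61) = 0.158 W/m·K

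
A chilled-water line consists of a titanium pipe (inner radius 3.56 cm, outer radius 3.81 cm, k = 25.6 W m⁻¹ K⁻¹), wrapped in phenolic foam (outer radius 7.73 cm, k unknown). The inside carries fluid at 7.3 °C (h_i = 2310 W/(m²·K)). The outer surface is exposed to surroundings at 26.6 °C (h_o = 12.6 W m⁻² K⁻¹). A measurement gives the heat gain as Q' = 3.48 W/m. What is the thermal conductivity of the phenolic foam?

k = 0.0209 W/m·K

ΣR = ΔT/Q' = |7.3 − 26.6|/3.48 = 5.546 m·K/W
Known resistances:
  R'_conv,in = 1/(2πr h) = 1/(2π·0.0356·2310) = 0.001935 m·K/W
  R'_titanium = ln(0.0381/0.0356)/(2πk) = 0.06787/(2π·25.6) = 4.219×10^-4 m·K/W
  R'_conv,out = 1/(2πr h) = 1/(2π·0.0773·12.6) = 0.1634 m·K/W
R_phenolic foam = ΣR − ΣR_known = 5.546 − 0.1658 = 5.380 m·K/W
ln(r₂/r₁)/(2πk) = 5.380 ⇒ k = 0.7075/(2π·5.380) = 0.0209 W/m·K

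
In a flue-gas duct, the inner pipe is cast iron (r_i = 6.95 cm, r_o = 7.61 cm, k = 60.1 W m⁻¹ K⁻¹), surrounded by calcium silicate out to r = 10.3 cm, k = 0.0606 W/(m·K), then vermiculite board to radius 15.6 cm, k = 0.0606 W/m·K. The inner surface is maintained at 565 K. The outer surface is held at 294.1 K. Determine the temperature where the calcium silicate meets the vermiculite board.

Treat each layer as a resistance in series:
  R'_cast iron = ln(0.0761/0.0695)/(2πk) = 0.09072/(2π·60.1) = 2.402×10^-4 m·K/W
  R'_calcium silicate = ln(0.103/0.0761)/(2πk) = 0.3027/(2π·0.0606) = 0.7949 m·K/W
  R'_vermiculite board = ln(0.156/0.103)/(2πk) = 0.4151/(2π·0.0606) = 1.090 m·K/W
ΣR = 2.402×10^-4 + 0.7949 + 1.090 = 1.885 m·K/W
Q' = ΔT/ΣR = (565 K − 294.1 K)/1.885 = 143.7 W/m
From the inner boundary to the calcium silicate/vermiculite board interface, ΣR_partial = 0.7951 m·K/W.
T_interface = T_in − Q'·ΣR_partial = 565 K − (143.7)(0.7951) = 451 K

T = 451 K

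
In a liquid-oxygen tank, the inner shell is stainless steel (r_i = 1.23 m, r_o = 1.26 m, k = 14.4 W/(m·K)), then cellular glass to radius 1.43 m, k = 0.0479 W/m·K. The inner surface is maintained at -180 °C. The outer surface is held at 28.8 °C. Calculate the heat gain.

Treat each layer as a resistance in series:
  R_stainless steel = (1/1.23 − 1/1.26)/(4πk) = 0.01936/(4π·14.4) = 1.070×10^-4 K/W
  R_cellular glass = (1/1.26 − 1/1.43)/(4πk) = 0.09435/(4π·0.0479) = 0.1567 K/W
ΣR = 1.070×10^-4 + 0.1567 = 0.1568 K/W
Q = ΔT/ΣR = (-180 °C − 28.8 °C)/0.1568 = -1330 W
(Negative Q ⇒ heat flows inward; heat gain = 1330 W.)

Q = 1330 W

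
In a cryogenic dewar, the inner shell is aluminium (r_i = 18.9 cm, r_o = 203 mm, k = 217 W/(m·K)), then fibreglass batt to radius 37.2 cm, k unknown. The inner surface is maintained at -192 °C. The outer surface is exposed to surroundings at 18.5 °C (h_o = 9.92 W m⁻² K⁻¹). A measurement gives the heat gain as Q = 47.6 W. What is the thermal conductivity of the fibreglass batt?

k = 0.0408 W/m·K

ΣR = ΔT/Q = |-192 − 18.5|/47.6 = 4.422 K/W
Known resistances:
  R_aluminium = (1/0.189 − 1/0.203)/(4πk) = 0.3649/(4π·217) = 1.338×10^-4 K/W
  R_conv,out = 1/(4πr²h) = 1/(4π·0.372²·9.92) = 0.05797 K/W
R_fibreglass batt = ΣR − ΣR_known = 4.422 − 0.05810 = 4.364 K/W
(1/r₁−1/r₂)/(4πk) = 4.364 ⇒ k = 2.238/(4π·4.364) = 0.0408 W/m·K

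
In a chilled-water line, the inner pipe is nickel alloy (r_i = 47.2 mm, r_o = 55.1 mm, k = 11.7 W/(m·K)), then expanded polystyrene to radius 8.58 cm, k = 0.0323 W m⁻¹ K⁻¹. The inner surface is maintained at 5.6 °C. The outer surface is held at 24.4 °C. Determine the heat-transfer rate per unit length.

Q' = 8.61 W/m

Resistance network (inner→outer):
  R'_nickel alloy = ln(0.0551/0.0472)/(2πk) = 0.1548/(2π·11.7) = 0.002105 m·K/W
  R'_expanded polystyrene = ln(0.0858/0.0551)/(2πk) = 0.4429/(2π·0.0323) = 2.182 m·K/W
ΣR = 0.002105 + 2.182 = 2.184 m·K/W
Q' = ΔT/ΣR = (5.6 °C − 24.4 °C)/2.184 = -8.61 W/m
(Negative Q' ⇒ heat flows inward; heat gain = 8.61 W/m.)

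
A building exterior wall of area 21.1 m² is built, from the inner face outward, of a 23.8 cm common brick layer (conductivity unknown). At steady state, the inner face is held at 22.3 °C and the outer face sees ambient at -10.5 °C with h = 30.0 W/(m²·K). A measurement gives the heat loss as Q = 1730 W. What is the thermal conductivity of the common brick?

ΣR = ΔT/Q = |22.3 − -10.5|/1730 = 0.01896 K/W
Known resistances:
  R_conv,out = 1/(hA) = 1/(30.0·21.1) = 0.001580 K/W
R_common brick = ΣR − ΣR_known = 0.01896 − 0.001580 = 0.01738 K/W
L/(kA) = 0.01738 ⇒ k = 0.238/(0.01738·21.1) = 0.649 W/m·K

k = 0.649 W/m·K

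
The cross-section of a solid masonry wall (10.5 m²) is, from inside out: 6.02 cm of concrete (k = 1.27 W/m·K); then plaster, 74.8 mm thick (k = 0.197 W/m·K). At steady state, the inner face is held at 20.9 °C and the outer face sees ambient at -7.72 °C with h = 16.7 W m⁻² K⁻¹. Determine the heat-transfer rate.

Resistance network (inner→outer):
  R_concrete = L/(kA) = 0.0602/(1.27·10.5) = 0.004514 K/W
  R_plaster = L/(kA) = 0.0748/(0.197·10.5) = 0.03616 K/W
  R_conv,out = 1/(hA) = 1/(16.7·10.5) = 0.005703 K/W
ΣR = 0.004514 + 0.03616 + 0.005703 = 0.04638 K/W
Q = ΔT/ΣR = (20.9 °C − -7.72 °C)/0.04638 = 617 W

Q = 617 W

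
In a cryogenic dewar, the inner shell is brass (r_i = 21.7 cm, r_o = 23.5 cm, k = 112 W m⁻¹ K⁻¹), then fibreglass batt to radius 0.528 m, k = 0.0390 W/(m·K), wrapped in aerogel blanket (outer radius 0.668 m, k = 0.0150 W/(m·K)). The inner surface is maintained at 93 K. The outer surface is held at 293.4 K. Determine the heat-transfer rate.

Series thermal resistances, inner to outer:
  R_brass = (1/0.217 − 1/0.235)/(4πk) = 0.3530/(4π·112) = 2.508×10^-4 K/W
  R_fibreglass batt = (1/0.235 − 1/0.528)/(4πk) = 2.361/(4π·0.0390) = 4.818 K/W
  R_aerogel blanket = (1/0.528 − 1/0.668)/(4πk) = 0.3969/(4π·0.0150) = 2.106 K/W
ΣR = 2.508×10^-4 + 4.818 + 2.106 = 6.924 K/W
Q = ΔT/ΣR = (93 K − 293.4 K)/6.924 = -28.9 W
(Negative Q ⇒ heat flows inward; heat gain = 28.9 W.)

Q = 28.9 W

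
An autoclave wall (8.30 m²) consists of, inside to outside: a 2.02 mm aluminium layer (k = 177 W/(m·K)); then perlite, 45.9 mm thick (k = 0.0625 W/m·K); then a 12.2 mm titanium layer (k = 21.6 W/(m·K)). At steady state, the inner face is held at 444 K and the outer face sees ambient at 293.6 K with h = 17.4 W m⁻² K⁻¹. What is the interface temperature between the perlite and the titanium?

T = 304.6 K

Series thermal resistances, inner to outer:
  R_aluminium = L/(kA) = 0.00202/(177·8.30) = 1.375×10^-6 K/W
  R_perlite = L/(kA) = 0.0459/(0.0625·8.30) = 0.08848 K/W
  R_titanium = L/(kA) = 0.0122/(21.6·8.30) = 6.805×10^-5 K/W
  R_conv,out = 1/(hA) = 1/(17.4·8.30) = 0.006924 K/W
ΣR = 1.375×10^-6 + 0.08848 + 6.805×10^-5 + 0.006924 = 0.09547 K/W
Q = ΔT/ΣR = (444 K − 293.6 K)/0.09547 = 1575 W
From the inner boundary to the perlite/titanium interface, ΣR_partial = 0.08848 K/W.
T_interface = T_in − Q·ΣR_partial = 444 K − (1575)(0.08848) = 304.6 K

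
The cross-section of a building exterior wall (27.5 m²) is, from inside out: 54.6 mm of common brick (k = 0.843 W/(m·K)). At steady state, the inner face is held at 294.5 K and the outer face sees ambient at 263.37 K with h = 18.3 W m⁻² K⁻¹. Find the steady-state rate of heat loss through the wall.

Q = 7.17 kW

Series thermal resistances, inner to outer:
  R_common brick = L/(kA) = 0.0546/(0.843·27.5) = 0.002355 K/W
  R_conv,out = 1/(hA) = 1/(18.3·27.5) = 0.001987 K/W
ΣR = 0.002355 + 0.001987 = 0.004342 K/W
Q = ΔT/ΣR = (294.5 K − 263.37 K)/0.004342 = 7170 W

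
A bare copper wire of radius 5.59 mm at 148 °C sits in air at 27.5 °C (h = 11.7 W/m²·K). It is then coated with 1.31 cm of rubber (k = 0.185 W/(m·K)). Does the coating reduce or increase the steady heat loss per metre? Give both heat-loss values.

increases: 49.5 → 68.2 W/m

Critical radius for a cylinder: r_cr = k/h = 0.0158 m = 1.58 cm.
Outer radius after coating: r₂ = 0.00559 + 0.0131 = 0.01869 m.
r₁ < r_cr < r₂: heat loss rises to a maximum at r_cr then falls. Whether the coating helps depends on whether Q(r₂) has dropped back below Q(r₁).
Bare: R = 1/(2πr₁h) = 2.433 m·K/W; Q = 120.5/2.433 = 49.5 W/m.
Coated: R = R_cond + R_conv = 1.766 m·K/W; Q = 120.5/1.766 = 68.2 W/m.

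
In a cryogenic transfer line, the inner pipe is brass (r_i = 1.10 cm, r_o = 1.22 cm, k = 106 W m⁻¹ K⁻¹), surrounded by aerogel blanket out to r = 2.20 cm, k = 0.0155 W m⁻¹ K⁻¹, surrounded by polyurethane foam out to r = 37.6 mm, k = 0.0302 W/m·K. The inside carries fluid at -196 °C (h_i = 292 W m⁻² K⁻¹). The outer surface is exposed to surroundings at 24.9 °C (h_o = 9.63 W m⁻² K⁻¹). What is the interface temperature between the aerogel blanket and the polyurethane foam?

Resistance network (inner→outer):
  R'_conv,in = 1/(2πr h) = 1/(2π·0.0110·292) = 0.04955 m·K/W
  R'_brass = ln(0.0122/0.0110)/(2πk) = 0.1035/(2π·106) = 1.555×10^-4 m·K/W
  R'_aerogel blanket = ln(0.0220/0.0122)/(2πk) = 0.5896/(2π·0.0155) = 6.054 m·K/W
  R'_polyurethane foam = ln(0.0376/0.0220)/(2πk) = 0.5360/(2π·0.0302) = 2.825 m·K/W
  R'_conv,out = 1/(2πr h) = 1/(2π·0.0376·9.63) = 0.4395 m·K/W
ΣR = 0.04955 + 1.555×10^-4 + 6.054 + 2.825 + 0.4395 = 9.368 m·K/W
Q' = ΔT/ΣR = (-196 °C − 24.9 °C)/9.368 = -23.58 W/m
From the inner boundary to the aerogel blanket/polyurethane foam interface, ΣR_partial = 6.104 m·K/W.
T_interface = T_in − Q'·ΣR_partial = -196 °C − (-23.58)(6.104) = -52.1 °C

T = -52.1 °C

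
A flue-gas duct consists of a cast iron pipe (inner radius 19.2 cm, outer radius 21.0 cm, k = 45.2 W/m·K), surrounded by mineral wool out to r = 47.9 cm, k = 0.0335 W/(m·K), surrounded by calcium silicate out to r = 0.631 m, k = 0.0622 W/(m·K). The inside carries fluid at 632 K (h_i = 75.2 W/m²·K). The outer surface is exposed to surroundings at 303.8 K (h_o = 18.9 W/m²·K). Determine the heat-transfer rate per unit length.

Q' = 70.6 W/m

Series thermal resistances, inner to outer:
  R'_conv,in = 1/(2πr h) = 1/(2π·0.192·75.2) = 0.01102 m·K/W
  R'_cast iron = ln(0.210/0.192)/(2πk) = 0.08961/(2π·45.2) = 3.155×10^-4 m·K/W
  R'_mineral wool = ln(0.479/0.210)/(2πk) = 0.8246/(2π·0.0335) = 3.918 m·K/W
  R'_calcium silicate = ln(0.631/0.479)/(2πk) = 0.2756/(2π·0.0622) = 0.7052 m·K/W
  R'_conv,out = 1/(2πr h) = 1/(2π·0.631·18.9) = 0.01335 m·K/W
ΣR = 0.01102 + 3.155×10^-4 + 3.918 + 0.7052 + 0.01335 = 4.648 m·K/W
Q' = ΔT/ΣR = (632 K − 303.8 K)/4.648 = 70.6 W/m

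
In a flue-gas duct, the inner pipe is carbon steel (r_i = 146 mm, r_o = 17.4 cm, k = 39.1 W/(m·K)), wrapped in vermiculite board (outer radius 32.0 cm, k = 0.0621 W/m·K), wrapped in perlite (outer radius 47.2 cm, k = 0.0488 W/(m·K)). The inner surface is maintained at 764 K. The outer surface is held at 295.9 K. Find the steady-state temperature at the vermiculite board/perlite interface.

T = 506 K

Series thermal resistances, inner to outer:
  R'_carbon steel = ln(0.174/0.146)/(2πk) = 0.1754/(2π·39.1) = 7.142×10^-4 m·K/W
  R'_vermiculite board = ln(0.320/0.174)/(2πk) = 0.6093/(2π·0.0621) = 1.561 m·K/W
  R'_perlite = ln(0.472/0.320)/(2πk) = 0.3887/(2π·0.0488) = 1.268 m·K/W
ΣR = 7.142×10^-4 + 1.561 + 1.268 = 2.830 m·K/W
Q' = ΔT/ΣR = (764 K − 295.9 K)/2.830 = 165.4 W/m
From the inner boundary to the vermiculite board/perlite interface, ΣR_partial = 1.562 m·K/W.
T_interface = T_in − Q'·ΣR_partial = 764 K − (165.4)(1.562) = 506 K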